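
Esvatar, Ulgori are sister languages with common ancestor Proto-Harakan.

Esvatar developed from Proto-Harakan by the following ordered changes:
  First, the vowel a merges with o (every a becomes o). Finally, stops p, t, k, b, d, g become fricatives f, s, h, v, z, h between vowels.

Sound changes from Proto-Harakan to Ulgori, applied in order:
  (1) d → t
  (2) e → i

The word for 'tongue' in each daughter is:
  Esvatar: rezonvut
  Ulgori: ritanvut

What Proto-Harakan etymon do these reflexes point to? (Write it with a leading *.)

Position 2: Esvatar has e, Ulgori has i. Esvatar preserves e here (none of its changes turn any other segment into e), so the proto-segment is *e.
Position 3: Esvatar has z, Ulgori has t. Taking the neighbouring segments as reconstructed: Esvatar z could go back to *d or *z; Ulgori t could go back to *t or *d — the one source consistent with every daughter is *d.
Position 4: Esvatar has o, Ulgori has a. Ulgori preserves a here (none of its changes turn any other segment into a), so the proto-segment is *a.
The remaining positions agree across the daughters. Check the candidate against every language:
Esvatar: *redanvut > redonvut > rezonvut  (by vowel merger, intervocalic lenition)
Ulgori: *redanvut > retanvut > ritanvut  (by unconditioned shift, vowel merger)
Only *redanvut yields all of Esvatar rezonvut, Ulgori ritanvut.

*redanvut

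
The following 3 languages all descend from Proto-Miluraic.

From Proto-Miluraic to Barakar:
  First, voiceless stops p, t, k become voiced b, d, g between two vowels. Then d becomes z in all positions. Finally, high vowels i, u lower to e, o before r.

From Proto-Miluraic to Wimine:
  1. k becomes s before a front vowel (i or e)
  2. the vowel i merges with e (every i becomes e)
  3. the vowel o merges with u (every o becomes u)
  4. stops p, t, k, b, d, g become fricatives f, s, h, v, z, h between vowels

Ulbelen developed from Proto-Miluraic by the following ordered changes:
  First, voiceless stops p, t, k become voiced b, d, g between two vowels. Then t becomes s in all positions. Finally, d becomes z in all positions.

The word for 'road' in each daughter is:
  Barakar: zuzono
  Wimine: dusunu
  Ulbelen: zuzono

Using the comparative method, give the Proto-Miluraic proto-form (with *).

*dutono

Position 4: Barakar has o, Wimine has u, Ulbelen has o. Ulbelen preserves o here (none of its changes turn any other segment into o), so the proto-segment is *o.
Position 6: Barakar has o, Wimine has u, Ulbelen has o. Ulbelen preserves o here (none of its changes turn any other segment into o), so the proto-segment is *o.
Position 1: Barakar has z, Wimine has d, Ulbelen has z. Wimine preserves d here (none of its changes turn any other segment into d), so the proto-segment is *d.
Verify the candidate proto-form against each daughter:
Barakar: *dutono > dudono > zuzono  (by intervocalic voicing, unconditioned shift)
Wimine: start from *dutono.
  rule 1: no change — dutono
  rule 2: no change — dutono
  rule 3 (vowel merger): dutono → dutunu
  rule 4 (intervocalic lenition): dutunu → dusunu
  ⇒ Wimine dusunu
Ulbelen: *dutono
  dutono → dudono   [intervocalic voicing]
  dudono (rule 2 does not apply)
  dudono → zuzono   [unconditioned shift]
  giving Ulbelen zuzono.
*dutono is the unique common source.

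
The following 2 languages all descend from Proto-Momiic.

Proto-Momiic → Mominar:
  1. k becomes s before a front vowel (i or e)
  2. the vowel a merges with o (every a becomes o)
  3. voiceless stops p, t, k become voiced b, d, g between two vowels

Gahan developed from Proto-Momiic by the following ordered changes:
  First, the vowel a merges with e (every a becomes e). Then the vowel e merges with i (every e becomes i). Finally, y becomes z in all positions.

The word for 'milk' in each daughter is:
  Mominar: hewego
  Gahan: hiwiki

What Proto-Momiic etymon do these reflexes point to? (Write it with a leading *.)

*heweka

Position 2: Mominar has e, Gahan has i. Mominar preserves e here (none of its changes turn any other segment into e), so the proto-segment is *e.
Position 4: Mominar has e, Gahan has i. Mominar preserves e here (none of its changes turn any other segment into e), so the proto-segment is *e.
Continuing position by position gives *heweka; check it forward:
Mominar: *heweka > heweko > hewego  (by vowel merger, intervocalic voicing)
Gahan: *heweka
  heweka → heweke   [vowel merger]
  heweke → hiwiki   [vowel merger]
  hiwiki (rule 3 does not apply)
  giving Gahan hiwiki.
*heweka is the unique common source.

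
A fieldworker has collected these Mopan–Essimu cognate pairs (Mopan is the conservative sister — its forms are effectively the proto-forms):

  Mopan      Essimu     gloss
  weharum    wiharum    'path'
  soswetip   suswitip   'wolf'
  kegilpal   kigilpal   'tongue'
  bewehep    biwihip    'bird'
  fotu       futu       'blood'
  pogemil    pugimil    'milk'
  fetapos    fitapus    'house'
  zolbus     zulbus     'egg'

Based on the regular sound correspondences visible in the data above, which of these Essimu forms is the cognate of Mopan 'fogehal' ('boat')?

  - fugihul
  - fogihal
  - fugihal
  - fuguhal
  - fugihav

soswetip ~ suswitip, fotu ~ futu — Mopan o corresponds to Essimu u after a consonant, before a consonant other than r, m, n, p, b, f, v.
weharum ~ wiharum, soswetip ~ suswitip — Mopan e corresponds to Essimu i after a consonant, before a consonant other than r, m, n, p, b, f, v.
Applying these to Mopan 'fogehal':
  fogehal → fugehal   (o→u after a consonant, before a consonant other than r, m, n, p, b, f, v)
  fugehal → fugihal   (e→i after a consonant, before a consonant other than r, m, n, p, b, f, v)
So the Essimu cognate is 'fugihal'.

fugihal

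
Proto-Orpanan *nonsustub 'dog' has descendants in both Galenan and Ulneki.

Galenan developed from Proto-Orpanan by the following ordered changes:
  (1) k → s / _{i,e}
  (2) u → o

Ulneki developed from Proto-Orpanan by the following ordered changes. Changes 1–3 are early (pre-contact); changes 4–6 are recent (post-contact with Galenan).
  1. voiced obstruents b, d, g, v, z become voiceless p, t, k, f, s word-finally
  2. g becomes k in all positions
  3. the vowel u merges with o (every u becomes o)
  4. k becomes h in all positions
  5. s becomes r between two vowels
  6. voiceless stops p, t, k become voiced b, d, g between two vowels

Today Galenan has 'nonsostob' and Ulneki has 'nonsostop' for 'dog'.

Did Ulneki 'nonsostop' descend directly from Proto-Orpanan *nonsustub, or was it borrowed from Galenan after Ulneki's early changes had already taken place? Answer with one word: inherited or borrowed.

inherited

If inherited, *nonsustub would pass through all of Ulneki's changes:
Ulneki: start from *nonsustub.
  rule 1 (final devoicing): nonsustub → nonsustup
  rule 2: no change — nonsustup
  rule 3 (vowel merger): nonsustup → nonsostop
  rule 4: no change — nonsostop
  rule 5: no change — nonsostop
  rule 6: no change — nonsostop
  ⇒ Ulneki nonsostop
If borrowed from Galenan 'nonsostob' after the early changes, it would undergo only the recent ones:
  rule 4 (unconditioned shift): no change (nonsostob)
  rule 5 (rhotacism): no change (nonsostob)
  rule 6 (intervocalic voicing): no change (nonsostob)
  ⇒ as a loan: nonsostob
Ulneki 'nonsostop' matches the inherited outcome exactly, so it is an inherited cognate, not a loan.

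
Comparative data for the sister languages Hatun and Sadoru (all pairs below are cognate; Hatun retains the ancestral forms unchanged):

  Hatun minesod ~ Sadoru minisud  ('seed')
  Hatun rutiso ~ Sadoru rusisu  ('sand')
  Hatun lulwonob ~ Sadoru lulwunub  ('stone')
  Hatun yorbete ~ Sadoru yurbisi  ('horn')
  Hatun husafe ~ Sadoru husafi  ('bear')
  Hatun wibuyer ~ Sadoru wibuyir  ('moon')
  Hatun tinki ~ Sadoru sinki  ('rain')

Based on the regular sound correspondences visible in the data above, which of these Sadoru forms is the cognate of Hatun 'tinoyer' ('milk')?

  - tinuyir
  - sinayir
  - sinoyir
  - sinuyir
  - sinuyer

sinuyir

tinki ~ sinki — Hatun t corresponds to Sadoru s word-initially before a front vowel.
minesod ~ minisud — Hatun o corresponds to Sadoru u after a consonant, before a consonant other than r, m, n, p, b, f, v.
wibuyer ~ wibuyir — Hatun e corresponds to Sadoru i after a consonant, before r.
Applying these to Hatun 'tinoyer':
  tinoyer → sinoyer   (t→s word-initially before a front vowel)
  sinoyer → sinuyer   (o→u after a consonant, before a consonant other than r, m, n, p, b, f, v)
  sinuyer → sinuyir   (e→i after a consonant, before r)
So the Sadoru cognate is 'sinuyir'.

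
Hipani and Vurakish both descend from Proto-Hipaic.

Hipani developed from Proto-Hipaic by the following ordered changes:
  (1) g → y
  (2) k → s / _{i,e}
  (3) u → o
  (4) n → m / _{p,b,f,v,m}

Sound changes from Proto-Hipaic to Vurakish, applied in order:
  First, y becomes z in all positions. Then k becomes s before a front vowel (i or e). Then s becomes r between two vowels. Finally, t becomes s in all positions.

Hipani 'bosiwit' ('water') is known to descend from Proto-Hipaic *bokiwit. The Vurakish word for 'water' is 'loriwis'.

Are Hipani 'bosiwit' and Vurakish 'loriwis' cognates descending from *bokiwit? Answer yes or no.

no

Derive the expected Vurakish reflex of *bokiwit:
Vurakish: *bokiwit
  bokiwit (rule 1 does not apply)
  bokiwit → bosiwit   [palatalisation]
  bosiwit → boriwit   [rhotacism]
  boriwit → boriwis   [unconditioned shift]
  giving Vurakish boriwis.
The regular Vurakish reflex would be 'boriwis', but the attested form is 'loriwis'. The correspondence is irregular, so they are not cognates (the Vurakish form has a different source).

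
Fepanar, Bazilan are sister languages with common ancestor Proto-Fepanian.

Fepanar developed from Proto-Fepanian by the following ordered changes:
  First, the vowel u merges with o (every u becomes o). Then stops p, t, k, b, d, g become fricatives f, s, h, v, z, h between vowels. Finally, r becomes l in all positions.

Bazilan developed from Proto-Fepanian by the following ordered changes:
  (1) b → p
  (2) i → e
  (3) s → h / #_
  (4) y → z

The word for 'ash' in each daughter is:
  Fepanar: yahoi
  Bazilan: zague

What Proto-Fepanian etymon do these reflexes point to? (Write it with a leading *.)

Position 1: Fepanar has y, Bazilan has z. Fepanar preserves y here (none of its changes turn any other segment into y), so the proto-segment is *y.
Position 5: Fepanar has i, Bazilan has e. Fepanar preserves i here (none of its changes turn any other segment into i), so the proto-segment is *i.
This points to *yagui. Verify forward in each daughter:
Fepanar: *yagui > yagoi > yahoi  (by vowel merger, intervocalic lenition)
Bazilan: start from *yagui.
  rule 1: no change — yagui
  rule 2 (vowel merger): yagui → yague
  rule 3: no change — yague
  rule 4 (unconditioned shift): yague → zague
  ⇒ Bazilan zague
No other proto-form is consistent with every reflex, so the reconstruction is *yagui.

*yagui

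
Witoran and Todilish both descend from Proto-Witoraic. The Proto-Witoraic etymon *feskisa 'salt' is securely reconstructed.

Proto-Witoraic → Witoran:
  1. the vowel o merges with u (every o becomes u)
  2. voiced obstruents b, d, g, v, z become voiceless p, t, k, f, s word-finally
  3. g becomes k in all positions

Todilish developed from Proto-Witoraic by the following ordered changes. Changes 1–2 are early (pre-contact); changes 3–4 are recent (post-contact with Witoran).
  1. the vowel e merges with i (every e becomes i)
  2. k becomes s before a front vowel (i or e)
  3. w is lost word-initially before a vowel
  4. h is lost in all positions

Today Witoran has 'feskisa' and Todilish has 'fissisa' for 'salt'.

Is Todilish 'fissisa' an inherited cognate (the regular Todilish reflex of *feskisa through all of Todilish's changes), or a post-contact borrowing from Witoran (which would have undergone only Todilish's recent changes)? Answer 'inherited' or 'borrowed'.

If inherited, *feskisa would pass through all of Todilish's changes:
Todilish: *feskisa > fiskisa > fissisa  (by vowel merger, palatalisation)
If borrowed from Witoran 'feskisa' after the early changes, it would undergo only the recent ones:
  rule 3 (glide loss): no change (feskisa)
  rule 4 (h-loss): no change (feskisa)
  ⇒ as a loan: feskisa
Todilish 'fissisa' matches the inherited outcome exactly, so it is an inherited cognate, not a loan.

inherited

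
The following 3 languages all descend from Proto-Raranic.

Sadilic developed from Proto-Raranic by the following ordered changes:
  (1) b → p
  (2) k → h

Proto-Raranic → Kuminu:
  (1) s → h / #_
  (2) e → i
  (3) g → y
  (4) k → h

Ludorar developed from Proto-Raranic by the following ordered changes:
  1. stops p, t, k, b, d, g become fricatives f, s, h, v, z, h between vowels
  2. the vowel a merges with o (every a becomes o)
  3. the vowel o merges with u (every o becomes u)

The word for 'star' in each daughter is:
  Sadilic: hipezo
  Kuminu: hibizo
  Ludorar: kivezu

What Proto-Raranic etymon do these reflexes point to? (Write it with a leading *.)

*kibezo

Position 1: Sadilic has h, Kuminu has h, Ludorar has k. Ludorar preserves k here (none of its changes turn any other segment into k), so the proto-segment is *k.
Position 6: Sadilic has o, Kuminu has o, Ludorar has u. Sadilic preserves o here (none of its changes turn any other segment into o), so the proto-segment is *o.
Verify the candidate proto-form against each daughter:
Sadilic: start from *kibezo.
  rule 1 (unconditioned shift): kibezo → kipezo
  rule 2 (unconditioned shift): kipezo → hipezo
  ⇒ Sadilic hipezo
Kuminu: *kibezo
  kibezo (rule 1 does not apply)
  kibezo → kibizo   [vowel merger]
  kibizo (rule 3 does not apply)
  kibizo → hibizo   [unconditioned shift]
  giving Kuminu hibizo.
Ludorar: start from *kibezo.
  rule 1 (intervocalic lenition): kibezo → kivezo
  rule 2: no change — kivezo
  rule 3 (vowel merger): kivezo → kivezu
  ⇒ Ludorar kivezu
No other proto-form is consistent with every reflex, so the reconstruction is *kibezo.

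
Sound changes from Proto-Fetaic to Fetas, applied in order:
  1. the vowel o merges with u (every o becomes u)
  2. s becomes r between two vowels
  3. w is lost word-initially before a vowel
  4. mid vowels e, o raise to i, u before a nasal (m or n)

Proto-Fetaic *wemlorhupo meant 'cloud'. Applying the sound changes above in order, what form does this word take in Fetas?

imlurhupu

Fetas: *wemlorhupo > wemlurhupu > emlurhupu > imlurhupu  (by vowel merger, glide loss, pre-nasal raising)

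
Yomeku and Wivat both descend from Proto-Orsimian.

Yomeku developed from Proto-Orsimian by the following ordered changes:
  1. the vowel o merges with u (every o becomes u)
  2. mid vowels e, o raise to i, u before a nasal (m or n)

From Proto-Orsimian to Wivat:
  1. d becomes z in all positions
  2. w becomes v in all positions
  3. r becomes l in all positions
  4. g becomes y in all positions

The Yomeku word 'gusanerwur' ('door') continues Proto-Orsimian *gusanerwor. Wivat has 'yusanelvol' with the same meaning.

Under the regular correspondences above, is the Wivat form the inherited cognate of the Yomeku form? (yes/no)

Derive the expected Wivat reflex of *gusanerwor:
Wivat: start from *gusanerwor.
  rule 1: no change — gusanerwor
  rule 2 (unconditioned shift): gusanerwor → gusanervor
  rule 3 (unconditioned shift): gusanervor → gusanelvol
  rule 4 (unconditioned shift): gusanelvol → yusanelvol
  ⇒ Wivat yusanelvol
Wivat 'yusanelvol' matches the regular reflex exactly, so the pair is cognate.

yes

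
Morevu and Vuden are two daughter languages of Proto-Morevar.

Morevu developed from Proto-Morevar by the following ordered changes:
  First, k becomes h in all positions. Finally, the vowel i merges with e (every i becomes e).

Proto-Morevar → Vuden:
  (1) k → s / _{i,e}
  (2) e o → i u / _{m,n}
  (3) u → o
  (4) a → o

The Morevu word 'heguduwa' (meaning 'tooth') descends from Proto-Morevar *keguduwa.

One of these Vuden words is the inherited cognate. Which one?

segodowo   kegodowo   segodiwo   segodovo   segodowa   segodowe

Vuden: *keguduwa > seguduwa > segodowa > segodowo  (by palatalisation, vowel merger, vowel merger)

segodowo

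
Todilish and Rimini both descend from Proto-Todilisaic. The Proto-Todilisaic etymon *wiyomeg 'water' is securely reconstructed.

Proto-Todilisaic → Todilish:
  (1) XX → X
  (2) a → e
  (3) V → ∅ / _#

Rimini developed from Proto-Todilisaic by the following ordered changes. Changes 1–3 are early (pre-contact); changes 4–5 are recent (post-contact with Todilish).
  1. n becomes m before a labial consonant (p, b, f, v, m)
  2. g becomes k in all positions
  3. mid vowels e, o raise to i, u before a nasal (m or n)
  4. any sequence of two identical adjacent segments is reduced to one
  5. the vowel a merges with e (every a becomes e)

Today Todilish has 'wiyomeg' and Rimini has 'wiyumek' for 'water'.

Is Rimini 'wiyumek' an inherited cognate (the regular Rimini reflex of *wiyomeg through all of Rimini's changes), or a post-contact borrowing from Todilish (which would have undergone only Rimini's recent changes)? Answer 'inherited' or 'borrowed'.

inherited

If inherited, *wiyomeg would pass through all of Rimini's changes:
Rimini: start from *wiyomeg.
  rule 1: no change — wiyomeg
  rule 2 (unconditioned shift): wiyomeg → wiyomek
  rule 3 (pre-nasal raising): wiyomek → wiyumek
  rule 4: no change — wiyumek
  rule 5: no change — wiyumek
  ⇒ Rimini wiyumek
If borrowed from Todilish 'wiyomeg' after the early changes, it would undergo only the recent ones:
  rule 4 (degemination): no change (wiyomeg)
  rule 5 (vowel merger): no change (wiyomeg)
  ⇒ as a loan: wiyomeg
Rimini 'wiyumek' matches the inherited outcome exactly, so it is an inherited cognate, not a loan.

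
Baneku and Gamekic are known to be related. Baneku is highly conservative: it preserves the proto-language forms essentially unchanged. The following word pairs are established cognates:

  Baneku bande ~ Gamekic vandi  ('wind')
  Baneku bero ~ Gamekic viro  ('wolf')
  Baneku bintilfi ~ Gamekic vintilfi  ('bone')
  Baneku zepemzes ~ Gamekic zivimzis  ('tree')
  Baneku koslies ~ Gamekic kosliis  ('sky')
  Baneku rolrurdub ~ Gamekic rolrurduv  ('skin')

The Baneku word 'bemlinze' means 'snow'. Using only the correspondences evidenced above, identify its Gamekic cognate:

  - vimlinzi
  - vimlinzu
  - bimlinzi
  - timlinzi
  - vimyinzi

bero ~ viro — Baneku b corresponds to Gamekic v word-initially before a front vowel.
zepemzes ~ zivimzis — Baneku e corresponds to Gamekic i after a consonant, before a nasal.
bande ~ vandi — Baneku e corresponds to Gamekic i word-finally.
Applying these to Baneku 'bemlinze':
  bemlinze → vemlinze   (b→v word-initially before a front vowel)
  vemlinze → vimlinze   (e→i after a consonant, before a nasal)
  vimlinze → vimlinzi   (e→i word-finally)
So the Gamekic cognate is 'vimlinzi'.

vimlinzi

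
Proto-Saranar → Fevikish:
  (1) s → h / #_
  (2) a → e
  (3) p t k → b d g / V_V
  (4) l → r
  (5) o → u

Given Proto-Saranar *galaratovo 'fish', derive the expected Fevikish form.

Fevikish: *galaratovo
  galaratovo (rule 1 does not apply)
  galaratovo → geleretovo   [vowel merger]
  geleretovo → geleredovo   [intervocalic voicing]
  geleredovo → gereredovo   [unconditioned shift]
  gereredovo → gerereduvu   [vowel merger]
  giving Fevikish gerereduvu.

gerereduvu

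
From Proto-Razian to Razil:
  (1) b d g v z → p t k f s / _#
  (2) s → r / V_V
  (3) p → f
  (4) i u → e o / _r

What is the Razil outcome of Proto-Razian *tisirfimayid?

tererfimayit

Razil: *tisirfimayid
  tisirfimayid → tisirfimayit   [final devoicing]
  tisirfimayit → tirirfimayit   [rhotacism]
  tirirfimayit (rule 3 does not apply)
  tirirfimayit → tererfimayit   [pre-rhotic lowering]
  giving Razil tererfimayit.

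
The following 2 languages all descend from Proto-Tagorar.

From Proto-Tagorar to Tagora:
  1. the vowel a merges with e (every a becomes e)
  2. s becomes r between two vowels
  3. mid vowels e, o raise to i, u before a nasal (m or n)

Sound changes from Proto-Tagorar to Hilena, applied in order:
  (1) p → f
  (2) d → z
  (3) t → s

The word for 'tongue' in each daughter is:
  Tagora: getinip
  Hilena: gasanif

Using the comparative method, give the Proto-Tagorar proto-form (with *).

*gatanip

Position 2: Tagora has e, Hilena has a. Hilena preserves a here (none of its changes turn any other segment into a), so the proto-segment is *a.
Position 3: Tagora has t, Hilena has s. Tagora preserves t here (none of its changes turn any other segment into t), so the proto-segment is *t.
Position 4: Tagora has i, Hilena has a. Hilena preserves a here (none of its changes turn any other segment into a), so the proto-segment is *a.
Continuing position by position gives *gatanip; check it forward:
Tagora: start from *gatanip.
  rule 1 (vowel merger): gatanip → getenip
  rule 2: no change — getenip
  rule 3 (pre-nasal raising): getenip → getinip
  ⇒ Tagora getinip
Hilena: *gatanip > gatanif > gasanif  (by unconditioned shift, unconditioned shift)
*gatanip is the unique common source.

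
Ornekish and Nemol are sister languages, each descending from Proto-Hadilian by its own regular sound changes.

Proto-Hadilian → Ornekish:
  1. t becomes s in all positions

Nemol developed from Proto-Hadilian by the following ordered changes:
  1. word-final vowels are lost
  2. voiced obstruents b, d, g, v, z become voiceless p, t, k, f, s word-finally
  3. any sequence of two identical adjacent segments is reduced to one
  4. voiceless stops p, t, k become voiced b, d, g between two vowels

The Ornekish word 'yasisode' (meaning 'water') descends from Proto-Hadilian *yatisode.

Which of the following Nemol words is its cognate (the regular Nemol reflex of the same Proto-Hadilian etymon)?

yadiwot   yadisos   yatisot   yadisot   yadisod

Nemol: *yatisode
  yatisode → yatisod   [apocope]
  yatisod → yatisot   [final devoicing]
  yatisot (rule 3 does not apply)
  yatisot → yadisot   [intervocalic voicing]
  giving Nemol yadisot.
Among the options, 'yadisot' alone shows every Nemol change applied in order.

yadisot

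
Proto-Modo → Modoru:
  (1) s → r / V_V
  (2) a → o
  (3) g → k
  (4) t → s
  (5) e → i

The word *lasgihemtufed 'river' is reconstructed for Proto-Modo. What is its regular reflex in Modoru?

loskihimsufid

Modoru: start from *lasgihemtufed.
  rule 1: no change — lasgihemtufed
  rule 2 (vowel merger): lasgihemtufed → losgihemtufed
  rule 3 (unconditioned shift): losgihemtufed → loskihemtufed
  rule 4 (unconditioned shift): loskihemtufed → loskihemsufed
  rule 5 (vowel merger): loskihemsufed → loskihimsufid
  ⇒ Modoru loskihimsufid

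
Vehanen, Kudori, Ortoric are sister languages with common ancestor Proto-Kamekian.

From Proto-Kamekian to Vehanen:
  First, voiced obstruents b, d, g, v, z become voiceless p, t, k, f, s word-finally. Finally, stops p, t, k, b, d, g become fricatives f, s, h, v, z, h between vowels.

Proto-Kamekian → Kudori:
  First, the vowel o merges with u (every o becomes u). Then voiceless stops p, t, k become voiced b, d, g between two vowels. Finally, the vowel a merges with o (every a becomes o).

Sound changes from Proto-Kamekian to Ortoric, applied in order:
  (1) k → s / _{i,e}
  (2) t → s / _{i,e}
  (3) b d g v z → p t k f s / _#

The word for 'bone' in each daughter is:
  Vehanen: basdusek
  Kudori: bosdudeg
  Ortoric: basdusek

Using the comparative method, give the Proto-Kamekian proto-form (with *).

*basduteg

Position 8: Vehanen has k, Kudori has g, Ortoric has k. Taking the neighbouring segments as reconstructed: Vehanen k could go back to *k or *g; Kudori g can only go back to *g; Ortoric k could go back to *k or *g — the one source consistent with every daughter is *g.
Position 6: Vehanen has s, Kudori has d, Ortoric has s. Taking the neighbouring segments as reconstructed: Vehanen s could go back to *t or *s; Kudori d could go back to *t or *d; Ortoric s could go back to *t or *k or *s — the one source consistent with every daughter is *t.
Verify the candidate proto-form against each daughter:
Vehanen: start from *basduteg.
  rule 1 (final devoicing): basduteg → basdutek
  rule 2 (intervocalic lenition): basdutek → basdusek
  ⇒ Vehanen basdusek
Kudori: start from *basduteg.
  rule 1: no change — basduteg
  rule 2 (intervocalic voicing): basduteg → basdudeg
  rule 3 (vowel merger): basdudeg → bosdudeg
  ⇒ Kudori bosdudeg
Ortoric: start from *basduteg.
  rule 1: no change — basduteg
  rule 2 (palatalisation): basduteg → basduseg
  rule 3 (final devoicing): basduseg → basdusek
  ⇒ Ortoric basdusek
Only *basduteg yields all of Vehanen basdusek, Kudori bosdudeg, Ortoric basdusek.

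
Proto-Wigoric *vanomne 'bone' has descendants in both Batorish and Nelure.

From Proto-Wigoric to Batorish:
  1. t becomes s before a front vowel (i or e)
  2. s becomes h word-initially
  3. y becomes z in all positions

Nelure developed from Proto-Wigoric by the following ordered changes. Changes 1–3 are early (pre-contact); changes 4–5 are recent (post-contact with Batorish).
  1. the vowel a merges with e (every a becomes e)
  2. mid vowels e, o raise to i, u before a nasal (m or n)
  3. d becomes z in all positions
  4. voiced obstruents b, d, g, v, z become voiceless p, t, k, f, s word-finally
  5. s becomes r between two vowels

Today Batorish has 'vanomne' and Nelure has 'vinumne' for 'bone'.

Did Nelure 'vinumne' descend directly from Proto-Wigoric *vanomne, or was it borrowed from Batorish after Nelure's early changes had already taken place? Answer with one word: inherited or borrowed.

If inherited, *vanomne would pass through all of Nelure's changes:
Nelure: start from *vanomne.
  rule 1 (vowel merger): vanomne → venomne
  rule 2 (pre-nasal raising): venomne → vinumne
  rule 3: no change — vinumne
  rule 4: no change — vinumne
  rule 5: no change — vinumne
  ⇒ Nelure vinumne
If borrowed from Batorish 'vanomne' after the early changes, it would undergo only the recent ones:
  rule 4 (final devoicing): no change (vanomne)
  rule 5 (rhotacism): no change (vanomne)
  ⇒ as a loan: vanomne
Nelure 'vinumne' matches the inherited outcome exactly, so it is an inherited cognate, not a loan.

inherited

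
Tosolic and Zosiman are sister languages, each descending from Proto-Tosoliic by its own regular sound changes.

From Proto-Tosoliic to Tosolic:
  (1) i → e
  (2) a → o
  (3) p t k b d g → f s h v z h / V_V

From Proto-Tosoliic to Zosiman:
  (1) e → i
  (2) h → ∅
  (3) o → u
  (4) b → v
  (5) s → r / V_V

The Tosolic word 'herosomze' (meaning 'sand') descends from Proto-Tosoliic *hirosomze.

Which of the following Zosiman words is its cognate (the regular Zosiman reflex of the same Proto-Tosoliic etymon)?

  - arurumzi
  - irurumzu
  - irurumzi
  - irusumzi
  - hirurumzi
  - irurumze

Zosiman: *hirosomze
  hirosomze → hirosomzi   [vowel merger]
  hirosomzi → irosomzi   [h-loss]
  irosomzi → irusumzi   [vowel merger]
  irusumzi (rule 4 does not apply)
  irusumzi → irurumzi   [rhotacism]
  giving Zosiman irurumzi.
Only 'irurumzi' matches the regular Zosiman development of *hirosomze.

irurumzi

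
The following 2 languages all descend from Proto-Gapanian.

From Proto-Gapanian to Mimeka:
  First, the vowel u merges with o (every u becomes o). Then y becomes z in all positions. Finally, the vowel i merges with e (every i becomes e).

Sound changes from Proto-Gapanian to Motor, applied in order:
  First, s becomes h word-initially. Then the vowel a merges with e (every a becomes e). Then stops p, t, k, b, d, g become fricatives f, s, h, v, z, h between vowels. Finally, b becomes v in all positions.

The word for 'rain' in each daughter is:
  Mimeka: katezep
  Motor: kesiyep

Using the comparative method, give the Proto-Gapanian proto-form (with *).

Position 2: Mimeka has a, Motor has e. Mimeka preserves a here (none of its changes turn any other segment into a), so the proto-segment is *a.
Position 3: Mimeka has t, Motor has s. Mimeka preserves t here (none of its changes turn any other segment into t), so the proto-segment is *t.
Position 5: Mimeka has z, Motor has y. Motor preserves y here (none of its changes turn any other segment into y), so the proto-segment is *y.
Verify the candidate proto-form against each daughter:
Mimeka: *katiyep > katizep > katezep  (by unconditioned shift, vowel merger)
Motor: *katiyep
  katiyep (rule 1 does not apply)
  katiyep → ketiyep   [vowel merger]
  ketiyep → kesiyep   [intervocalic lenition]
  kesiyep (rule 4 does not apply)
  giving Motor kesiyep.
Only *katiyep yields all of Mimeka katezep, Motor kesiyep.

*katiyep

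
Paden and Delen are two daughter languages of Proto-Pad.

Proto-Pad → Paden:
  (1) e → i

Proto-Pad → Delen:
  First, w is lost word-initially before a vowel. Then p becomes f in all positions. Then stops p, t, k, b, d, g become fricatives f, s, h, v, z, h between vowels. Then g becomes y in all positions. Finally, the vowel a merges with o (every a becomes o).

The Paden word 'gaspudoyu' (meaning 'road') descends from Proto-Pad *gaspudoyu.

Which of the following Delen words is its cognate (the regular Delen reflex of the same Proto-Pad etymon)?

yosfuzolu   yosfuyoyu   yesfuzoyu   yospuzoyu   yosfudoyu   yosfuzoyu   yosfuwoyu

yosfuzoyu

Delen: *gaspudoyu
  gaspudoyu (rule 1 does not apply)
  gaspudoyu → gasfudoyu   [unconditioned shift]
  gasfudoyu → gasfuzoyu   [intervocalic lenition]
  gasfuzoyu → yasfuzoyu   [unconditioned shift]
  yasfuzoyu → yosfuzoyu   [vowel merger]
  giving Delen yosfuzoyu.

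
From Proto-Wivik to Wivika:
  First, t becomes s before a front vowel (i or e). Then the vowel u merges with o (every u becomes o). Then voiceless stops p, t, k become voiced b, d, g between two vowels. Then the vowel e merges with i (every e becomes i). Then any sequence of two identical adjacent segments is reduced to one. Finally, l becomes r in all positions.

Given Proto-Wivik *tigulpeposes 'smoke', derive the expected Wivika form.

sigorpibosis

Wivika: start from *tigulpeposes.
  rule 1 (palatalisation): tigulpeposes → sigulpeposes
  rule 2 (vowel merger): sigulpeposes → sigolpeposes
  rule 3 (intervocalic voicing): sigolpeposes → sigolpeboses
  rule 4 (vowel merger): sigolpeboses → sigolpibosis
  rule 5: no change — sigolpibosis
  rule 6 (unconditioned shift): sigolpibosis → sigorpibosis
  ⇒ Wivika sigorpibosis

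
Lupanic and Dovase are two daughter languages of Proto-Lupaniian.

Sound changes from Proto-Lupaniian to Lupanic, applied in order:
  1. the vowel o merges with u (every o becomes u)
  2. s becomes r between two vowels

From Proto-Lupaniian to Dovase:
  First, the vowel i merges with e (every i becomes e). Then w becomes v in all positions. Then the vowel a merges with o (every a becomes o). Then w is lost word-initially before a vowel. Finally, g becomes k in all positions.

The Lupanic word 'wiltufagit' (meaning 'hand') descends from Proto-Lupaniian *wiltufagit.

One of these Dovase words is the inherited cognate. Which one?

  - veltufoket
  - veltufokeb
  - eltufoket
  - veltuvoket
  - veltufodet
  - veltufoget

veltufoket

Dovase: start from *wiltufagit.
  rule 1 (vowel merger): wiltufagit → weltufaget
  rule 2 (unconditioned shift): weltufaget → veltufaget
  rule 3 (vowel merger): veltufaget → veltufoget
  rule 4: no change — veltufoget
  rule 5 (unconditioned shift): veltufoget → veltufoket
  ⇒ Dovase veltufoket
Only 'veltufoket' matches the regular Dovase development of *wiltufagit.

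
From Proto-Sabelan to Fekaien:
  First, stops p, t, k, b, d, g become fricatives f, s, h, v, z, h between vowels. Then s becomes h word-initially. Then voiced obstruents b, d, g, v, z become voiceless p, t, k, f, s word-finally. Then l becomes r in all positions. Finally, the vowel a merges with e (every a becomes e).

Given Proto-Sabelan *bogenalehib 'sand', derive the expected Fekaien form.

Fekaien: start from *bogenalehib.
  rule 1 (intervocalic lenition): bogenalehib → bohenalehib
  rule 2: no change — bohenalehib
  rule 3 (final devoicing): bohenalehib → bohenalehip
  rule 4 (unconditioned shift): bohenalehip → bohenarehip
  rule 5 (vowel merger): bohenarehip → bohenerehip
  ⇒ Fekaien bohenerehip

bohenerehip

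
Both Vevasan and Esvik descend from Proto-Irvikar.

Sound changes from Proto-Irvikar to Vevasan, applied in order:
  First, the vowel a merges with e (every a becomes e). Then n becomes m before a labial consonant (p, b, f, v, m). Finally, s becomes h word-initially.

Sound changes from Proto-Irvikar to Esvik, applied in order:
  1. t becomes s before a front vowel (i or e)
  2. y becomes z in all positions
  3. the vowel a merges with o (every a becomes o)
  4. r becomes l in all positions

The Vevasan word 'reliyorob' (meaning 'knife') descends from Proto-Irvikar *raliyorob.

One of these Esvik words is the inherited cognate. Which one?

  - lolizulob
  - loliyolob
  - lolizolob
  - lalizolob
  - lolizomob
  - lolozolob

Esvik: start from *raliyorob.
  rule 1: no change — raliyorob
  rule 2 (unconditioned shift): raliyorob → ralizorob
  rule 3 (vowel merger): ralizorob → rolizorob
  rule 4 (unconditioned shift): rolizorob → lolizolob
  ⇒ Esvik lolizolob
Only 'lolizolob' matches the regular Esvik development of *raliyorob.

lolizolob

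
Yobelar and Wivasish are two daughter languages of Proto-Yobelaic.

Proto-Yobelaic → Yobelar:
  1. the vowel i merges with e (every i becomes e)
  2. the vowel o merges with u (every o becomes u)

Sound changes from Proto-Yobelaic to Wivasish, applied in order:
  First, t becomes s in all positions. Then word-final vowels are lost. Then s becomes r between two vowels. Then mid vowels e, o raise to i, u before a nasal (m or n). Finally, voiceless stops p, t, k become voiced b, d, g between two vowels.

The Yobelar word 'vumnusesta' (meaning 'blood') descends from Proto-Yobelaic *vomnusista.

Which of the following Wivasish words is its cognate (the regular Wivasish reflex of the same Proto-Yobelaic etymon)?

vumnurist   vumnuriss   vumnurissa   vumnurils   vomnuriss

Wivasish: *vomnusista
  vomnusista → vomnusissa   [unconditioned shift]
  vomnusissa → vomnusiss   [apocope]
  vomnusiss → vomnuriss   [rhotacism]
  vomnuriss → vumnuriss   [pre-nasal raising]
  vumnuriss (rule 5 does not apply)
  giving Wivasish vumnuriss.
Only 'vumnuriss' matches the regular Wivasish development of *vomnusista.

vumnuriss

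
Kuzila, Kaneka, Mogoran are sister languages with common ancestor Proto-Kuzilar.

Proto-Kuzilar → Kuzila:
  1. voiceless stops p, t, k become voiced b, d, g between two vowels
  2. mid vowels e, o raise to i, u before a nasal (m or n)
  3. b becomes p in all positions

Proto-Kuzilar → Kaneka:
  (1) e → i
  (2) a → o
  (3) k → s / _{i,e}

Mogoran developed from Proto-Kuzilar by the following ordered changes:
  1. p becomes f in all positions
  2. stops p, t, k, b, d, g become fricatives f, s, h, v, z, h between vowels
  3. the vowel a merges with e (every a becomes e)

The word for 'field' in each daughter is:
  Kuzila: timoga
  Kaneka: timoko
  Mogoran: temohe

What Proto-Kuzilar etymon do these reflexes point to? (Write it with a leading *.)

Position 2: Kuzila has i, Kaneka has i, Mogoran has e. Taking the neighbouring segments as reconstructed: Kuzila i could go back to *e or *i; Kaneka i could go back to *e or *i; Mogoran e could go back to *a or *e — the one source consistent with every daughter is *e.
Position 5: Kuzila has g, Kaneka has k, Mogoran has h. Kaneka preserves k here (none of its changes turn any other segment into k), so the proto-segment is *k.
Position 6: Kuzila has a, Kaneka has o, Mogoran has e. Kuzila preserves a here (none of its changes turn any other segment into a), so the proto-segment is *a.
Verify the candidate proto-form against each daughter:
Kuzila: *temoka
  temoka → temoga   [intervocalic voicing]
  temoga → timoga   [pre-nasal raising]
  timoga (rule 3 does not apply)
  giving Kuzila timoga.
Kaneka: start from *temoka.
  rule 1 (vowel merger): temoka → timoka
  rule 2 (vowel merger): timoka → timoko
  rule 3: no change — timoko
  ⇒ Kaneka timoko
Mogoran: *temoka > temoha > temohe  (by intervocalic lenition, vowel merger)
No other proto-form is consistent with every reflex, so the reconstruction is *temoka.

*temoka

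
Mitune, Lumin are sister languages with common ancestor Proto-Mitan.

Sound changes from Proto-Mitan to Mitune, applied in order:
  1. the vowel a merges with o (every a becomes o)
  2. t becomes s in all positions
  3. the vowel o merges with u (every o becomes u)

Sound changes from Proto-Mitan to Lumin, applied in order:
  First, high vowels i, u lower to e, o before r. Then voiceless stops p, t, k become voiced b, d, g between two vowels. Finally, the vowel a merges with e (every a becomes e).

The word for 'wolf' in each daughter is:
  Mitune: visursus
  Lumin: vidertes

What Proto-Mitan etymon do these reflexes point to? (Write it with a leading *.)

Position 7: Mitune has u, Lumin has e. Taking the neighbouring segments as reconstructed: Mitune u could go back to *a or *o or *u; Lumin e could go back to *a or *e — the one source consistent with every daughter is *a.
Position 6: Mitune has s, Lumin has t. Lumin preserves t here (none of its changes turn any other segment into t), so the proto-segment is *t.
Position 3: Mitune has s, Lumin has d. Taking the neighbouring segments as reconstructed: Mitune s could go back to *t or *s; Lumin d could go back to *t or *d — the one source consistent with every daughter is *t.
This points to *vitartas. Verify forward in each daughter:
Mitune: *vitartas
  vitartas → vitortos   [vowel merger]
  vitortos → visorsos   [unconditioned shift]
  visorsos → visursus   [vowel merger]
  giving Mitune visursus.
Lumin: *vitartas > vidartas > vidertes  (by intervocalic voicing, vowel merger)
*vitartas is the unique common source.

*vitartas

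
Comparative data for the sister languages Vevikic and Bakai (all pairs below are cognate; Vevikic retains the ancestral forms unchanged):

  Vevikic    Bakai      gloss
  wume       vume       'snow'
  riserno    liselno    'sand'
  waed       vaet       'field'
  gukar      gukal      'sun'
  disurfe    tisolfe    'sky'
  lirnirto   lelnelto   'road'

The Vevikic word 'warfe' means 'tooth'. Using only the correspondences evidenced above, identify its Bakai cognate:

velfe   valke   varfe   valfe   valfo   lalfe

waed ~ vaet — Vevikic w corresponds to Bakai v word-initially before a back vowel.
disurfe ~ tisolfe — Vevikic r corresponds to Bakai l after a vowel, before a labial obstruent.
Applying these to Vevikic 'warfe':
  warfe → varfe   (w→v word-initially before a back vowel)
  varfe → valfe   (r→l after a vowel, before a labial obstruent)
So the Bakai cognate is 'valfe'.

valfe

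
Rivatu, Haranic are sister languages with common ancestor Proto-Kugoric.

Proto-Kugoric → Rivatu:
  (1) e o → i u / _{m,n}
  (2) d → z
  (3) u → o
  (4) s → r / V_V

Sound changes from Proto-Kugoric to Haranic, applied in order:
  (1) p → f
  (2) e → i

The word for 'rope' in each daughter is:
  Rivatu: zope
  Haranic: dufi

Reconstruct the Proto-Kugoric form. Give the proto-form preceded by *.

Position 1: Rivatu has z, Haranic has d. Haranic preserves d here (none of its changes turn any other segment into d), so the proto-segment is *d.
Position 3: Rivatu has p, Haranic has f. Rivatu preserves p here (none of its changes turn any other segment into p), so the proto-segment is *p.
Position 4: Rivatu has e, Haranic has i. Rivatu preserves e here (none of its changes turn any other segment into e), so the proto-segment is *e.
Verify the candidate proto-form against each daughter:
Rivatu: *dupe
  dupe (rule 1 does not apply)
  dupe → zupe   [unconditioned shift]
  zupe → zope   [vowel merger]
  zope (rule 4 does not apply)
  giving Rivatu zope.
Haranic: *dupe > dufe > dufi  (by unconditioned shift, vowel merger)
No other proto-form is consistent with every reflex, so the reconstruction is *dupe.

*dupe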